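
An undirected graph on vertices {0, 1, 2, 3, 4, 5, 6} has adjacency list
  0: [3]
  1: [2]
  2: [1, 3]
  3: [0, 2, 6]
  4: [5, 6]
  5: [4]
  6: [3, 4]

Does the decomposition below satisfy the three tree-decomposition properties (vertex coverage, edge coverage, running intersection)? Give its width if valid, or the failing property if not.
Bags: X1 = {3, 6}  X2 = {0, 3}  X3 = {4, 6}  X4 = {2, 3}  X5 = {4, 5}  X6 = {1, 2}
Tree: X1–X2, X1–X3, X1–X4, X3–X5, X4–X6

Vertex coverage: the bags together contain {0, 1, 2, 3, 4, 5, 6}, the full vertex set. Edge coverage: each edge of G has both endpoints in at least one bag. Running intersection: for every vertex, the bags containing it form a connected subtree. All three properties hold, so this is a valid tree decomposition of width max|bag| − 1 = 1, and hence tw(G) ≤ 1.

Yes; width 1.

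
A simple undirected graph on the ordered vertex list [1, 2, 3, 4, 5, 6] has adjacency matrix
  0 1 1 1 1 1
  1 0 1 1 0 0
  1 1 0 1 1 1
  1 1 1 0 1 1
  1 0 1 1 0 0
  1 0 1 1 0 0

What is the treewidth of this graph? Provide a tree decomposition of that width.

Each bag holds 4 vertices, so the decomposition has width 3, which upper-bounds the treewidth. On the other hand G contains the 4-clique {1, 2, 3, 4}. A clique must lie in a single bag of any decomposition, so no decomposition can have width below 3. Therefore the treewidth is 3.

Treewidth 3.
One optimal decomposition is:
Bags: B1 = {1, 2, 3, 4}  B2 = {1, 3, 4, 6}  B3 = {1, 3, 4, 5}
Tree: B1–B2, B2–B3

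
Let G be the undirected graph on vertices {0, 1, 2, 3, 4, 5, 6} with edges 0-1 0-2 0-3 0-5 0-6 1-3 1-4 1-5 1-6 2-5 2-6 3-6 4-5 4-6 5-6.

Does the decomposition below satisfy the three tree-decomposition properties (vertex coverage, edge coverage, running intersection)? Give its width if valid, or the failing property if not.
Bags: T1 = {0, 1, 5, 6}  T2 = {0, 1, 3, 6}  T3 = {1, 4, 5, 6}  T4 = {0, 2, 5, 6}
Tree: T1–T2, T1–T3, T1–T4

Yes; width 3.

Checking the three conditions: (i) the bags cover all of {0, 1, 2, 3, 4, 5, 6}; (ii) for each edge, some bag contains both endpoints; (iii) the bags containing any fixed vertex form a subtree. All hold, so the decomposition is valid with width 4 − 1 = 3.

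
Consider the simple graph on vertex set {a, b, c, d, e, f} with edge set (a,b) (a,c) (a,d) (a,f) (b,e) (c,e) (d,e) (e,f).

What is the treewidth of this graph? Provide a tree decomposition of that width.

Treewidth 2.
One optimal decomposition is:
Bags: B1 = {a, c, e}  B2 = {a, d, e}  B3 = {a, b, e}  B4 = {a, e, f}
Tree: B1–B2, B2–B3, B3–B4

Each bag holds 3 vertices, so the decomposition has width 2, which upper-bounds the treewidth. Since c–a–d–e–c is a cycle in G, G is not acyclic. Forests are exactly the graphs of treewidth ≤ 1, so tw(G) ≥ 2. Combining the bounds, tw(G) = 2.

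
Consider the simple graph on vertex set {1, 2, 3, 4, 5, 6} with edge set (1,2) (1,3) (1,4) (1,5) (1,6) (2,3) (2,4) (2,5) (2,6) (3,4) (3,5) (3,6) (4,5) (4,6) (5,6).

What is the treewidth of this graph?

A width-5 tree decomposition is:
Bags: B1 = {1, 2, 3, 4, 5, 6}
Tree: (single bag)
With just one bag of size 6, the width is 6 − 1 = 5, so tw(G) ≤ 5. Conversely, {1, 2, 3, 4, 5, 6} is a clique of size 6, and the vertices of any clique must share a bag in every tree decomposition; so some bag has ≥ 6 vertices and tw(G) ≥ 5. Combining the bounds, tw(G) = 5.

5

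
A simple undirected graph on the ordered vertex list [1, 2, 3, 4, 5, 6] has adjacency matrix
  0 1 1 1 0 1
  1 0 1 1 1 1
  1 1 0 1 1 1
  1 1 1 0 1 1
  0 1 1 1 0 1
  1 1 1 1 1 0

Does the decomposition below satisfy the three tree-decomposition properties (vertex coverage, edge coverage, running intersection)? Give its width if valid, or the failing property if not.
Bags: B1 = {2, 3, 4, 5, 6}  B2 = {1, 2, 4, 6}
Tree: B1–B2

No — edge (3,1) lies in no bag.

A tree decomposition must satisfy three properties: every vertex lies in some bag; for every edge, both endpoints lie together in some bag; and for every vertex, the bags containing it form a connected subtree. Here edge (3,1) lies in no bag, so the decomposition is invalid.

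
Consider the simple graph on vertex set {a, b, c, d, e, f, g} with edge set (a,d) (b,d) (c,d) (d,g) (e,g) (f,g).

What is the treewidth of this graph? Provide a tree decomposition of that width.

The largest bag has 2 vertices, giving width 1; this decomposition certifies tw(G) ≤ 1. Any graph with an edge has treewidth ≥ 1, and G has the edge d–g. The upper and lower bounds meet at 1, so that is the treewidth.

Treewidth 1.
One optimal decomposition is:
Bags: B1 = {d, g}  B2 = {a, d}  B3 = {b, d}  B4 = {e, g}  B5 = {c, d}  B6 = {f, g}
Tree: B1–B2, B2–B3, B1–B4, B2–B5, B1–B6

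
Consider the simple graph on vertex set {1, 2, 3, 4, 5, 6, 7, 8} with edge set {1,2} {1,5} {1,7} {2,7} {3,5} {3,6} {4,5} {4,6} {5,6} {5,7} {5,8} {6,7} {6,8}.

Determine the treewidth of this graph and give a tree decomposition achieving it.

Every bag has size at most 3, so the width is 3 − 1 = 2 and tw(G) ≤ 2. On the other hand G contains the 3-clique {1, 2, 7}. A clique must lie in a single bag of any decomposition, so no decomposition can have width below 2. Therefore the treewidth is 2.

Treewidth 2.
One optimal decomposition is:
Bags: B1 = {5, 6, 7}  B2 = {1, 5, 7}  B3 = {3, 5, 6}  B4 = {1, 2, 7}  B5 = {4, 5, 6}  B6 = {5, 6, 8}
Tree: B1–B2, B1–B3, B2–B4, B3–B5, B5–B6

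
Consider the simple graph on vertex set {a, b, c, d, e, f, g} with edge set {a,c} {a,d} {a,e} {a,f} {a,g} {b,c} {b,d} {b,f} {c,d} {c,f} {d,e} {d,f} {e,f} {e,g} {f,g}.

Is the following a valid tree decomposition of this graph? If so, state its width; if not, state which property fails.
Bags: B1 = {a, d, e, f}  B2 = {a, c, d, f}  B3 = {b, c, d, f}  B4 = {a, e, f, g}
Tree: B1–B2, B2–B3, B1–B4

Vertex coverage: the bags together contain {a, b, c, d, e, f, g}, the full vertex set. Edge coverage: each edge of G has both endpoints in at least one bag. Running intersection: for every vertex, the bags containing it form a connected subtree. All three properties hold, so this is a valid tree decomposition of width max|bag| − 1 = 3, and hence tw(G) ≤ 3.

Yes; width 3.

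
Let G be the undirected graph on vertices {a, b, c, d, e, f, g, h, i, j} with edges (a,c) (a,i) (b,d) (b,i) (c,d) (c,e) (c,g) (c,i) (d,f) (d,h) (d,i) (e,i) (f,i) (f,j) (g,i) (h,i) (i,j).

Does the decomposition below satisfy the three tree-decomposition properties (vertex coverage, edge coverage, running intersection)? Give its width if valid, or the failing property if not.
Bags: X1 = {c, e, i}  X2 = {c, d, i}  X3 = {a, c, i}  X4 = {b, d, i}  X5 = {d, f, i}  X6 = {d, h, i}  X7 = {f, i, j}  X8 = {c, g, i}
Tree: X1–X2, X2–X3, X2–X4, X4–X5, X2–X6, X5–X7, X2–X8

Yes; width 2.

Checking the three conditions: (i) the bags cover all of {a, b, c, d, e, f, g, h, i, j}; (ii) for each edge, some bag contains both endpoints; (iii) the bags containing any fixed vertex form a subtree. All hold, so the decomposition is valid with width 3 − 1 = 2.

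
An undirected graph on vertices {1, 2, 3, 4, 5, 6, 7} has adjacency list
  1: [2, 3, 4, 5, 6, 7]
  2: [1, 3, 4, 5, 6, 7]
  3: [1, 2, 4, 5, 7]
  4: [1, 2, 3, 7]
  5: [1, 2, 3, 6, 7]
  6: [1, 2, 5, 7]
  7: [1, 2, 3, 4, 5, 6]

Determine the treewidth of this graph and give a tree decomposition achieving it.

Each bag holds 5 vertices, so the decomposition has width 4, which upper-bounds the treewidth. For the lower bound, the 5 vertices {1, 2, 3, 4, 7} are pairwise adjacent, and any tree decomposition puts a clique entirely inside one bag — forcing width ≥ 4. Therefore the treewidth is 4.

Treewidth 4.
One optimal decomposition is:
Bags: B1 = {1, 2, 5, 6, 7}  B2 = {1, 2, 3, 5, 7}  B3 = {1, 2, 3, 4, 7}
Tree: B1–B2, B2–B3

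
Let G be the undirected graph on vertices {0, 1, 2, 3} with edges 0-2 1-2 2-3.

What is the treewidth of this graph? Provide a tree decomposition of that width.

Each bag holds 2 vertices, so the decomposition has width 1, which upper-bounds the treewidth. Since G has at least one edge (e.g. 2–0), it is not an edgeless graph, so tw(G) ≥ 1. The upper and lower bounds meet at 1, so that is the treewidth.

Treewidth 1.
One optimal decomposition is:
Bags: B1 = {0, 2}  B2 = {2, 3}  B3 = {1, 2}
Tree: B1–B2, B1–B3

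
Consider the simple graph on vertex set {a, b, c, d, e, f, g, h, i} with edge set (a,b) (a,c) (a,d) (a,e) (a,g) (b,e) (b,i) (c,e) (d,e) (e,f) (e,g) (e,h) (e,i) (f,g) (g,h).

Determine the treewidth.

A width-2 tree decomposition is:
Bags: B1 = {a, b, e}  B2 = {a, d, e}  B3 = {a, e, g}  B4 = {e, f, g}  B5 = {a, c, e}  B6 = {e, g, h}  B7 = {b, e, i}
Tree: B1–B2, B1–B3, B3–B4, B1–B5, B4–B6, B1–B7
The largest bag has 3 vertices, giving width 2; this decomposition certifies tw(G) ≤ 2. Conversely, {a, d, e} is a clique of size 3, and the vertices of any clique must share a bag in every tree decomposition; so some bag has ≥ 3 vertices and tw(G) ≥ 2. The upper and lower bounds meet at 2, so that is the treewidth.

2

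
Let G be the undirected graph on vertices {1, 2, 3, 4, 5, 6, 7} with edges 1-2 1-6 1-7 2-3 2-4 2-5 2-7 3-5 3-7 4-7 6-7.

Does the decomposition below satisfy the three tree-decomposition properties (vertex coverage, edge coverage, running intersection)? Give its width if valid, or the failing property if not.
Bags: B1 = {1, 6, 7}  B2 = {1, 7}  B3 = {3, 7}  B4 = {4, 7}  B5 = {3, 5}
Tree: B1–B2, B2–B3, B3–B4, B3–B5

No — vertex 2 appears in no bag.

A tree decomposition must satisfy three properties: every vertex lies in some bag; for every edge, both endpoints lie together in some bag; and for every vertex, the bags containing it form a connected subtree. Here vertex 2 appears in no bag, so the decomposition is invalid.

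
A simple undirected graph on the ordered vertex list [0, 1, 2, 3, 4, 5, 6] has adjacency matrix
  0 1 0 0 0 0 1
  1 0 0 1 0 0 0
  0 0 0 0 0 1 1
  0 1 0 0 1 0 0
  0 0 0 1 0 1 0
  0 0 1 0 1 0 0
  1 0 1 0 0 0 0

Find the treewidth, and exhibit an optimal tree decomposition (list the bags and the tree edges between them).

Treewidth 2.
Bags: B1 = {1, 3, 4}  B2 = {1, 4, 5}  B3 = {1, 2, 5}  B4 = {1, 2, 6}  B5 = {0, 1, 6}
Tree: B1–B2, B2–B3, B3–B4, B4–B5

Each bag holds 3 vertices, so the decomposition has width 2, which upper-bounds the treewidth. The edges 1–3–4–5–2–6–0–1 form a cycle, so G is not a tree and its treewidth is at least 2. Combining the bounds, tw(G) = 2.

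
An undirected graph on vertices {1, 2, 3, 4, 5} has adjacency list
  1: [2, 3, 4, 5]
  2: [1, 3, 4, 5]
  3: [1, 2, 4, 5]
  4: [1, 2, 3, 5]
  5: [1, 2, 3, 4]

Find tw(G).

4

A width-4 tree decomposition is:
Bags: B1 = {1, 2, 3, 4, 5}
Tree: (single bag)
With just one bag of size 5, the width is 5 − 1 = 4, so tw(G) ≤ 4. For the lower bound, the 5 vertices {1, 2, 3, 4, 5} are pairwise adjacent, and any tree decomposition puts a clique entirely inside one bag — forcing width ≥ 4. Therefore the treewidth is 4.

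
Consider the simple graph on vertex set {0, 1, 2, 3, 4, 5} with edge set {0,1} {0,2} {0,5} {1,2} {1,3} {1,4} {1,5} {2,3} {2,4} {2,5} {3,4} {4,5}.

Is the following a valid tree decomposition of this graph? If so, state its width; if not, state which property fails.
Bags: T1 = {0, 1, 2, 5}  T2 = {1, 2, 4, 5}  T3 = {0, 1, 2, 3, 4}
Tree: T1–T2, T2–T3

A tree decomposition must satisfy three properties: every vertex lies in some bag; for every edge, both endpoints lie together in some bag; and for every vertex, the bags containing it form a connected subtree. Here bags containing vertex 0 are not connected in the tree, so the decomposition is invalid.

No — bags containing vertex 0 are not connected in the tree.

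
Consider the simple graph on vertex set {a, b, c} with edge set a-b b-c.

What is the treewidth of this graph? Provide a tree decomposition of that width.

The largest bag has 2 vertices, giving width 1; this decomposition certifies tw(G) ≤ 1. G has an edge, so its treewidth is at least 1. The upper and lower bounds meet at 1, so that is the treewidth.

Treewidth 1.
One such decomposition:
Bags: B1 = {a, b}  B2 = {b, c}
Tree: B1–B2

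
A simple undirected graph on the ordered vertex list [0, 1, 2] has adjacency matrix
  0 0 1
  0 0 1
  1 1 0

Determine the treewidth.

A width-1 tree decomposition is:
Bags: B1 = {1, 2}  B2 = {0, 2}
Tree: B1–B2
Each bag holds 2 vertices, so the decomposition has width 1, which upper-bounds the treewidth. Any graph with an edge has treewidth ≥ 1, and G has the edge 1–2. Combining the bounds, tw(G) = 1.

1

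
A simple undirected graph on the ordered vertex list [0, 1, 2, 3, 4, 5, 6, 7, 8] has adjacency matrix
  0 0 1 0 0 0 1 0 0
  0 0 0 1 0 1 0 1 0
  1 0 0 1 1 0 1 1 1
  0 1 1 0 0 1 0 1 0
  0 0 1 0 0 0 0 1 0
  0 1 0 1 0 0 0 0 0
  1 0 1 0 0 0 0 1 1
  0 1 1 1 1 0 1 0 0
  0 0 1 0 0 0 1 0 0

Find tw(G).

A width-2 tree decomposition is:
Bags: B1 = {2, 4, 7}  B2 = {2, 3, 7}  B3 = {1, 3, 7}  B4 = {2, 6, 7}  B5 = {0, 2, 6}  B6 = {1, 3, 5}  B7 = {2, 6, 8}
Tree: B1–B2, B2–B3, B1–B4, B4–B5, B3–B6, B4–B7
The largest bag has 3 vertices, giving width 2; this decomposition certifies tw(G) ≤ 2. For the lower bound, the 3 vertices {1, 3, 5} are pairwise adjacent, and any tree decomposition puts a clique entirely inside one bag — forcing width ≥ 2. Hence tw(G) = 2 exactly.

2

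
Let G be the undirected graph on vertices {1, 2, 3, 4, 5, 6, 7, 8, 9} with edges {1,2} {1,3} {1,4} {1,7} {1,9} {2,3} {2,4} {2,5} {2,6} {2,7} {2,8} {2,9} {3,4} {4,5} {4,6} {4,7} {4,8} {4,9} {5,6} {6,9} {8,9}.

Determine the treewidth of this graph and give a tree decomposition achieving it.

Treewidth 3.
Bags: B1 = {1, 2, 4, 9}  B2 = {1, 2, 4, 7}  B3 = {1, 2, 3, 4}  B4 = {2, 4, 8, 9}  B5 = {2, 4, 6, 9}  B6 = {2, 4, 5, 6}
Tree: B1–B2, B1–B3, B1–B4, B4–B5, B5–B6

Every bag has size at most 4, so the width is 4 − 1 = 3 and tw(G) ≤ 3. On the other hand G contains the 4-clique {2, 4, 8, 9}. A clique must lie in a single bag of any decomposition, so no decomposition can have width below 3. The upper and lower bounds meet at 3, so that is the treewidth.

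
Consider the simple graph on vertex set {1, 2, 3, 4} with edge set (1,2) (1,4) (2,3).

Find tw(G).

A width-1 tree decomposition is:
Bags: B1 = {2, 3}  B2 = {1, 2}  B3 = {1, 4}
Tree: B1–B2, B2–B3
The largest bag has 2 vertices, giving width 1; this decomposition certifies tw(G) ≤ 1. Any graph with an edge has treewidth ≥ 1, and G has the edge 3–2. The upper and lower bounds meet at 1, so that is the treewidth.

1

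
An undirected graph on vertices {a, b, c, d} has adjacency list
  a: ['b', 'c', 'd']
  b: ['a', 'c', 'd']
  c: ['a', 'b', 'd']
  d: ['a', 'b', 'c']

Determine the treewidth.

3

A width-3 tree decomposition is:
Bags: B1 = {a, b, c, d}
Tree: (single bag)
With just one bag of size 4, the width is 4 − 1 = 3, so tw(G) ≤ 3. Conversely, {a, b, c, d} is a clique of size 4, and the vertices of any clique must share a bag in every tree decomposition; so some bag has ≥ 4 vertices and tw(G) ≥ 3. Combining the bounds, tw(G) = 3.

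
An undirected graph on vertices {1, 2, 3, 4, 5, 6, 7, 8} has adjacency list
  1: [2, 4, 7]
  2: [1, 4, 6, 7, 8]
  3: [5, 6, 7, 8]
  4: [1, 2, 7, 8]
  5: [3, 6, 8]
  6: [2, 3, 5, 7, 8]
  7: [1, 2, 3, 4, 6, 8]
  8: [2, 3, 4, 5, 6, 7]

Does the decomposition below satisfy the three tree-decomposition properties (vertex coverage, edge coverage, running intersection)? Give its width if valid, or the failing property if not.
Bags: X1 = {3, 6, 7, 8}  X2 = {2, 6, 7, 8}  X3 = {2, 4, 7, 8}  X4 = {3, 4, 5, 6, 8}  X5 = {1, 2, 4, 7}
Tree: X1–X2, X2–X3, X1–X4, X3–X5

A tree decomposition must satisfy three properties: every vertex lies in some bag; for every edge, both endpoints lie together in some bag; and for every vertex, the bags containing it form a connected subtree. Here bags containing vertex 4 are not connected in the tree, so the decomposition is invalid.

No — bags containing vertex 4 are not connected in the tree.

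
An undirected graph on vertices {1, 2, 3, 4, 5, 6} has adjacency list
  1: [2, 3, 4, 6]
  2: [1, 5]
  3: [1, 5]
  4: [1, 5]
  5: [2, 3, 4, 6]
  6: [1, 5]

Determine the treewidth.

2

A width-2 tree decomposition is:
Bags: B1 = {1, 4, 5}  B2 = {1, 2, 5}  B3 = {1, 3, 5}  B4 = {1, 5, 6}
Tree: B1–B2, B2–B3, B3–B4
Each bag holds 3 vertices, so the decomposition has width 2, which upper-bounds the treewidth. Since 1–4–5–2–1 is a cycle in G, G is not acyclic. Forests are exactly the graphs of treewidth ≤ 1, so tw(G) ≥ 2. The upper and lower bounds meet at 2, so that is the treewidth.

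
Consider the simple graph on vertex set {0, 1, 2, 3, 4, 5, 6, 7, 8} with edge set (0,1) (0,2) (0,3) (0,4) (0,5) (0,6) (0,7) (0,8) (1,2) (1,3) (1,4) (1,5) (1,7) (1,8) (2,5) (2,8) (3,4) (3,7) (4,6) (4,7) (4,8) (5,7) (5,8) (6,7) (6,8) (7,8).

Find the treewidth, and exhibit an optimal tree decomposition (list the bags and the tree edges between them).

The largest bag has 5 vertices, giving width 4; this decomposition certifies tw(G) ≤ 4. For the lower bound, the 5 vertices {0, 1, 2, 5, 8} are pairwise adjacent, and any tree decomposition puts a clique entirely inside one bag — forcing width ≥ 4. Combining the bounds, tw(G) = 4.

Treewidth 4.
One such decomposition:
Bags: B1 = {0, 1, 4, 7, 8}  B2 = {0, 1, 5, 7, 8}  B3 = {0, 4, 6, 7, 8}  B4 = {0, 1, 2, 5, 8}  B5 = {0, 1, 3, 4, 7}
Tree: B1–B2, B1–B3, B2–B4, B1–B5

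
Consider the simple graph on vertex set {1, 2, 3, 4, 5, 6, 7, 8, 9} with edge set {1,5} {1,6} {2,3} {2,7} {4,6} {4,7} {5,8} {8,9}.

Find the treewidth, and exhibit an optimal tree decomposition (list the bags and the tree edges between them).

Treewidth 1.
One such decomposition:
Bags: B1 = {2, 3}  B2 = {2, 7}  B3 = {4, 7}  B4 = {4, 6}  B5 = {1, 6}  B6 = {1, 5}  B7 = {5, 8}  B8 = {8, 9}
Tree: B1–B2, B2–B3, B3–B4, B4–B5, B5–B6, B6–B7, B7–B8

Each bag holds 2 vertices, so the decomposition has width 1, which upper-bounds the treewidth. Any graph with an edge has treewidth ≥ 1, and G has the edge 3–2. Combining the bounds, tw(G) = 1.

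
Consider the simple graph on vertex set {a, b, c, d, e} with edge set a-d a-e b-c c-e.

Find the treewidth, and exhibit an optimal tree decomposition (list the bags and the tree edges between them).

Treewidth 1.
One optimal decomposition is:
Bags: B1 = {a, d}  B2 = {a, e}  B3 = {c, e}  B4 = {b, c}
Tree: B1–B2, B2–B3, B3–B4

Every bag has size at most 2, so the width is 2 − 1 = 1 and tw(G) ≤ 1. G has an edge, so its treewidth is at least 1. Hence tw(G) = 1 exactly.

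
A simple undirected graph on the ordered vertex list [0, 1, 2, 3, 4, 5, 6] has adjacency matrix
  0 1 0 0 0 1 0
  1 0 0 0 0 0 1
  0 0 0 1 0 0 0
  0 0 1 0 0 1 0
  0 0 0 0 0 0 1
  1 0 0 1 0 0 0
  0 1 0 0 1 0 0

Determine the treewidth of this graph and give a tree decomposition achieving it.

Every bag has size at most 2, so the width is 2 − 1 = 1 and tw(G) ≤ 1. Since G has at least one edge (e.g. 2–3), it is not an edgeless graph, so tw(G) ≥ 1. Combining the bounds, tw(G) = 1.

Treewidth 1.
Bags: B1 = {2, 3}  B2 = {3, 5}  B3 = {0, 5}  B4 = {0, 1}  B5 = {1, 6}  B6 = {4, 6}
Tree: B1–B2, B2–B3, B3–B4, B4–B5, B5–B6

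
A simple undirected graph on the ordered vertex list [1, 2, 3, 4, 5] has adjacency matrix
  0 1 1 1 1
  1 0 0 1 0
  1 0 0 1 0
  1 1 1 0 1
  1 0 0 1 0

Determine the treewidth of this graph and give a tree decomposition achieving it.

The largest bag has 3 vertices, giving width 2; this decomposition certifies tw(G) ≤ 2. On the other hand G contains the 3-clique {1, 2, 4}. A clique must lie in a single bag of any decomposition, so no decomposition can have width below 2. Hence tw(G) = 2 exactly.

Treewidth 2.
Bags: B1 = {1, 4, 5}  B2 = {1, 2, 4}  B3 = {1, 3, 4}
Tree: B1–B2, B1–B3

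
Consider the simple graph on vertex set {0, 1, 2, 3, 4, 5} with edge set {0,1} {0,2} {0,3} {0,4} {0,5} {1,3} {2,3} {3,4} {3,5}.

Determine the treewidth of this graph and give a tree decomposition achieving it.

The largest bag has 3 vertices, giving width 2; this decomposition certifies tw(G) ≤ 2. Conversely, {0, 1, 3} is a clique of size 3, and the vertices of any clique must share a bag in every tree decomposition; so some bag has ≥ 3 vertices and tw(G) ≥ 2. Therefore the treewidth is 2.

Treewidth 2.
Bags: B1 = {0, 3, 4}  B2 = {0, 3, 5}  B3 = {0, 1, 3}  B4 = {0, 2, 3}
Tree: B1–B2, B1–B3, B3–B4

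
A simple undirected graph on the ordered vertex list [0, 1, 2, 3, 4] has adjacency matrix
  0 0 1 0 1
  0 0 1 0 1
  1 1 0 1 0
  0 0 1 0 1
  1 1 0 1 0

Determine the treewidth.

2

A width-2 tree decomposition is:
Bags: B1 = {1, 2, 4}  B2 = {2, 3, 4}  B3 = {0, 2, 4}
Tree: B1–B2, B2–B3
Each bag holds 3 vertices, so the decomposition has width 2, which upper-bounds the treewidth. The edges 2–1–4–3–2 form a cycle, so G is not a tree and its treewidth is at least 2. Therefore the treewidth is 2.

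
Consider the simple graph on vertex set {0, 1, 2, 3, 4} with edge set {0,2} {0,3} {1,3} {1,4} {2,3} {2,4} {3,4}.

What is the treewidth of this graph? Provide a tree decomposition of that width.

Treewidth 2.
One such decomposition:
Bags: B1 = {2, 3, 4}  B2 = {0, 2, 3}  B3 = {1, 3, 4}
Tree: B1–B2, B1–B3

The largest bag has 3 vertices, giving width 2; this decomposition certifies tw(G) ≤ 2. Conversely, {1, 3, 4} is a clique of size 3, and the vertices of any clique must share a bag in every tree decomposition; so some bag has ≥ 3 vertices and tw(G) ≥ 2. Hence tw(G) = 2 exactly.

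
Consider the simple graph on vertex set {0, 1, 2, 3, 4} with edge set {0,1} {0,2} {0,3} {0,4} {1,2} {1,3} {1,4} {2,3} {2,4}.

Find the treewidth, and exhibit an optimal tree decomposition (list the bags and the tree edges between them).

The largest bag has 4 vertices, giving width 3; this decomposition certifies tw(G) ≤ 3. For the lower bound, the 4 vertices {0, 1, 2, 3} are pairwise adjacent, and any tree decomposition puts a clique entirely inside one bag — forcing width ≥ 3. Therefore the treewidth is 3.

Treewidth 3.
One such decomposition:
Bags: B1 = {0, 1, 2, 4}  B2 = {0, 1, 2, 3}
Tree: B1–B2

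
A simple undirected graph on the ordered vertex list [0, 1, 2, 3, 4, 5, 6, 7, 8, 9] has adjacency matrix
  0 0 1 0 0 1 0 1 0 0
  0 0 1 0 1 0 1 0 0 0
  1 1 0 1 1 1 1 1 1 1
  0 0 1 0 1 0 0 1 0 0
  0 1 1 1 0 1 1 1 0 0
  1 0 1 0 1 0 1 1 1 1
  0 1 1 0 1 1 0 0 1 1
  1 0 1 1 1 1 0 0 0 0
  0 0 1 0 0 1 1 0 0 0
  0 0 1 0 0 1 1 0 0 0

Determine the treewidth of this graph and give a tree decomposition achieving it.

Every bag has size at most 4, so the width is 4 − 1 = 3 and tw(G) ≤ 3. Conversely, {1, 2, 4, 6} is a clique of size 4, and the vertices of any clique must share a bag in every tree decomposition; so some bag has ≥ 4 vertices and tw(G) ≥ 3. Therefore the treewidth is 3.

Treewidth 3.
One optimal decomposition is:
Bags: B1 = {2, 5, 6, 9}  B2 = {2, 4, 5, 6}  B3 = {2, 4, 5, 7}  B4 = {0, 2, 5, 7}  B5 = {1, 2, 4, 6}  B6 = {2, 5, 6, 8}  B7 = {2, 3, 4, 7}
Tree: B1–B2, B2–B3, B3–B4, B2–B5, B2–B6, B3–B7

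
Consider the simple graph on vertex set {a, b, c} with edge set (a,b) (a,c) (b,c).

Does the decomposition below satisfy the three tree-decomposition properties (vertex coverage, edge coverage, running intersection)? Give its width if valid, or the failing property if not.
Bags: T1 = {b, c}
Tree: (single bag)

A tree decomposition must satisfy three properties: every vertex lies in some bag; for every edge, both endpoints lie together in some bag; and for every vertex, the bags containing it form a connected subtree. Here vertex a appears in no bag, so the decomposition is invalid.

No — vertex a appears in no bag.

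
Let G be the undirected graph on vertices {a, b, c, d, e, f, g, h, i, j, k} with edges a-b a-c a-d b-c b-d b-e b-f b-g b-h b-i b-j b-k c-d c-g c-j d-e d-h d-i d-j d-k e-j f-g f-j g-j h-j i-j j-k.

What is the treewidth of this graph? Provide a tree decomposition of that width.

Treewidth 3.
One optimal decomposition is:
Bags: B1 = {b, d, e, j}  B2 = {b, d, h, j}  B3 = {b, c, d, j}  B4 = {a, b, c, d}  B5 = {b, c, g, j}  B6 = {b, d, j, k}  B7 = {b, f, g, j}  B8 = {b, d, i, j}
Tree: B1–B2, B1–B3, B3–B4, B3–B5, B1–B6, B5–B7, B1–B8

Each bag holds 4 vertices, so the decomposition has width 3, which upper-bounds the treewidth. For the lower bound, the 4 vertices {b, d, h, j} are pairwise adjacent, and any tree decomposition puts a clique entirely inside one bag — forcing width ≥ 3. Therefore the treewidth is 3.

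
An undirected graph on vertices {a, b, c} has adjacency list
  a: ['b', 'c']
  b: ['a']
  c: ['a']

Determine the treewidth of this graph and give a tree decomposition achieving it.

Treewidth 1.
One optimal decomposition is:
Bags: B1 = {a, b}  B2 = {a, c}
Tree: B1–B2

Every bag has size at most 2, so the width is 2 − 1 = 1 and tw(G) ≤ 1. Since G has at least one edge (e.g. a–b), it is not an edgeless graph, so tw(G) ≥ 1. Combining the bounds, tw(G) = 1.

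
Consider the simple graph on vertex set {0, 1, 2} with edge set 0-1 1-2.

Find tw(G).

A width-1 tree decomposition is:
Bags: B1 = {0, 1}  B2 = {1, 2}
Tree: B1–B2
Each bag holds 2 vertices, so the decomposition has width 1, which upper-bounds the treewidth. Since G has at least one edge (e.g. 0–1), it is not an edgeless graph, so tw(G) ≥ 1. Hence tw(G) = 1 exactly.

1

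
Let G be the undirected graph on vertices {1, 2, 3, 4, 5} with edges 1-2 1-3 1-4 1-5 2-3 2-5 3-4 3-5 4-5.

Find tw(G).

A width-3 tree decomposition is:
Bags: B1 = {1, 2, 3, 5}  B2 = {1, 3, 4, 5}
Tree: B1–B2
The largest bag has 4 vertices, giving width 3; this decomposition certifies tw(G) ≤ 3. For the lower bound, the 4 vertices {1, 2, 3, 5} are pairwise adjacent, and any tree decomposition puts a clique entirely inside one bag — forcing width ≥ 3. Hence tw(G) = 3 exactly.

3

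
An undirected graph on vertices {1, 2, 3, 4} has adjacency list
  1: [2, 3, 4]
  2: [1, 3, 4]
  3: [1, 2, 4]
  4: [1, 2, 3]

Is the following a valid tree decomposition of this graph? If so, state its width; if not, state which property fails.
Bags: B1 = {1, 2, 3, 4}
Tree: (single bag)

Yes; width 3.

Every vertex of G appears in some bag (union = {1, 2, 3, 4}); every edge is covered by a bag; and for each vertex v the set of bags containing v is connected in the bag tree. The decomposition is therefore valid. The largest bag has 4 vertices, so the width is 3.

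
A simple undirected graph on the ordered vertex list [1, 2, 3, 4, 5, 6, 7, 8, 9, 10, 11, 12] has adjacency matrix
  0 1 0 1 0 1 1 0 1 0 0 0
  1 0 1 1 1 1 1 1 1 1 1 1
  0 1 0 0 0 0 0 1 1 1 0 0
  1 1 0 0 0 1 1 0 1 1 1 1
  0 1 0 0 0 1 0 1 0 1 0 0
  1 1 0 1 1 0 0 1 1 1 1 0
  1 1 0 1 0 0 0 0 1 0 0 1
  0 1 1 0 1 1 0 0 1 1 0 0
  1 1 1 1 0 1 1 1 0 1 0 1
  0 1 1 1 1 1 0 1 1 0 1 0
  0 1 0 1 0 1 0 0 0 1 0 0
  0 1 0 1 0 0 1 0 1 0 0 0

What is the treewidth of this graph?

4

A width-4 tree decomposition is:
Bags: B1 = {2, 4, 6, 9, 10}  B2 = {2, 6, 8, 9, 10}  B3 = {2, 4, 6, 10, 11}  B4 = {2, 5, 6, 8, 10}  B5 = {1, 2, 4, 6, 9}  B6 = {1, 2, 4, 7, 9}  B7 = {2, 3, 8, 9, 10}  B8 = {2, 4, 7, 9, 12}
Tree: B1–B2, B1–B3, B2–B4, B1–B5, B5–B6, B2–B7, B6–B8
The largest bag has 5 vertices, giving width 4; this decomposition certifies tw(G) ≤ 4. On the other hand G contains the 5-clique {2, 3, 8, 9, 10}. A clique must lie in a single bag of any decomposition, so no decomposition can have width below 4. Hence tw(G) = 4 exactly.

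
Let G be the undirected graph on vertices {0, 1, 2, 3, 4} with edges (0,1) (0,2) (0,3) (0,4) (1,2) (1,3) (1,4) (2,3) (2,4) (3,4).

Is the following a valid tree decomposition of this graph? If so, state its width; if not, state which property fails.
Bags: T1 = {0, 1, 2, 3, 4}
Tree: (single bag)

Every vertex of G appears in some bag (union = {0, 1, 2, 3, 4}); every edge is covered by a bag; and for each vertex v the set of bags containing v is connected in the bag tree. The decomposition is therefore valid. The largest bag has 5 vertices, so the width is 4.

Yes; width 4.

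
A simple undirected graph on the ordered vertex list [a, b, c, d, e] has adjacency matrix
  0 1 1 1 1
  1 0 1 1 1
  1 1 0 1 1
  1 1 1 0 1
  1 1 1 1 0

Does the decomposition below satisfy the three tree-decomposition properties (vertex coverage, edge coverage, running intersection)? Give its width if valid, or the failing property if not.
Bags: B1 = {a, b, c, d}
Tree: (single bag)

No — vertex e appears in no bag.

A tree decomposition must satisfy three properties: every vertex lies in some bag; for every edge, both endpoints lie together in some bag; and for every vertex, the bags containing it form a connected subtree. Here vertex e appears in no bag, so the decomposition is invalid.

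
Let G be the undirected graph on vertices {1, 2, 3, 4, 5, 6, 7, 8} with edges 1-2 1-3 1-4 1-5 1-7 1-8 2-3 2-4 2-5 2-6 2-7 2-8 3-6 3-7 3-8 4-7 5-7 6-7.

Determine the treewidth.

A width-3 tree decomposition is:
Bags: B1 = {1, 2, 3, 7}  B2 = {1, 2, 5, 7}  B3 = {1, 2, 3, 8}  B4 = {2, 3, 6, 7}  B5 = {1, 2, 4, 7}
Tree: B1–B2, B1–B3, B1–B4, B1–B5
The largest bag has 4 vertices, giving width 3; this decomposition certifies tw(G) ≤ 3. Conversely, {1, 2, 3, 8} is a clique of size 4, and the vertices of any clique must share a bag in every tree decomposition; so some bag has ≥ 4 vertices and tw(G) ≥ 3. Combining the bounds, tw(G) = 3.

3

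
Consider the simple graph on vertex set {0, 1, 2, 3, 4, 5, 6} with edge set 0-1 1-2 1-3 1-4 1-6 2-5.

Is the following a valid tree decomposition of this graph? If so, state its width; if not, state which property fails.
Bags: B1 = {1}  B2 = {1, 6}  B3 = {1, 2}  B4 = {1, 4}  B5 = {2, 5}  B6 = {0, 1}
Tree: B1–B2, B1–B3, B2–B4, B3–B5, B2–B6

No — vertex 3 appears in no bag.

A tree decomposition must satisfy three properties: every vertex lies in some bag; for every edge, both endpoints lie together in some bag; and for every vertex, the bags containing it form a connected subtree. Here vertex 3 appears in no bag, so the decomposition is invalid.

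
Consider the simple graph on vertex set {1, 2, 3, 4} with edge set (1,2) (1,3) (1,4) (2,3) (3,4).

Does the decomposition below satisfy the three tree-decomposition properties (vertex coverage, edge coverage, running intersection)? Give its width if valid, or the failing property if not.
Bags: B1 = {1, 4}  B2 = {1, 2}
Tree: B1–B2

A tree decomposition must satisfy three properties: every vertex lies in some bag; for every edge, both endpoints lie together in some bag; and for every vertex, the bags containing it form a connected subtree. Here vertex 3 appears in no bag, so the decomposition is invalid.

No — vertex 3 appears in no bag.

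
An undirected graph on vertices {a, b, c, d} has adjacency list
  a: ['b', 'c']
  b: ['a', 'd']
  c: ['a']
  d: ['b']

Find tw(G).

A width-1 tree decomposition is:
Bags: B1 = {b, d}  B2 = {a, b}  B3 = {a, c}
Tree: B1–B2, B2–B3
The largest bag has 2 vertices, giving width 1; this decomposition certifies tw(G) ≤ 1. Since G has at least one edge (e.g. d–b), it is not an edgeless graph, so tw(G) ≥ 1. Therefore the treewidth is 1.

1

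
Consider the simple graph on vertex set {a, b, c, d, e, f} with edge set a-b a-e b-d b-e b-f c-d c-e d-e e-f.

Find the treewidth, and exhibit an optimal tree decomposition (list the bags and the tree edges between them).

Treewidth 2.
One optimal decomposition is:
Bags: B1 = {b, d, e}  B2 = {a, b, e}  B3 = {b, e, f}  B4 = {c, d, e}
Tree: B1–B2, B1–B3, B1–B4

The largest bag has 3 vertices, giving width 2; this decomposition certifies tw(G) ≤ 2. For the lower bound, the 3 vertices {c, d, e} are pairwise adjacent, and any tree decomposition puts a clique entirely inside one bag — forcing width ≥ 2. Hence tw(G) = 2 exactly.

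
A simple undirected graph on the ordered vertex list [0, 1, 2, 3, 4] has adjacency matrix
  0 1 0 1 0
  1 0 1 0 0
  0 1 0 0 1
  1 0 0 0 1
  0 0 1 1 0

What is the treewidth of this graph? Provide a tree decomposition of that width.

Treewidth 2.
One such decomposition:
Bags: B1 = {0, 3, 4}  B2 = {0, 1, 4}  B3 = {1, 2, 4}
Tree: B1–B2, B2–B3

Each bag holds 3 vertices, so the decomposition has width 2, which upper-bounds the treewidth. For the lower bound, G contains the cycle 4–3–0–1–2–4, so G is not a forest; only forests have treewidth ≤ 1, hence tw(G) ≥ 2. Therefore the treewidth is 2.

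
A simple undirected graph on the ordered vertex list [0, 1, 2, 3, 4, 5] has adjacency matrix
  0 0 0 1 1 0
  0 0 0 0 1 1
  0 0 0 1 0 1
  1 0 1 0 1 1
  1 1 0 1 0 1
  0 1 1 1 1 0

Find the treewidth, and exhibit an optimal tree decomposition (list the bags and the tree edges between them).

Treewidth 2.
One optimal decomposition is:
Bags: B1 = {3, 4, 5}  B2 = {2, 3, 5}  B3 = {0, 3, 4}  B4 = {1, 4, 5}
Tree: B1–B2, B1–B3, B1–B4

The largest bag has 3 vertices, giving width 2; this decomposition certifies tw(G) ≤ 2. For the lower bound, the 3 vertices {1, 4, 5} are pairwise adjacent, and any tree decomposition puts a clique entirely inside one bag — forcing width ≥ 2. The upper and lower bounds meet at 2, so that is the treewidth.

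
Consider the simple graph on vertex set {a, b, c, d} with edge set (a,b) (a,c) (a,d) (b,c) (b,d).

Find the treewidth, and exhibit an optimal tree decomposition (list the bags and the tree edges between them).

Treewidth 2.
Bags: B1 = {a, b, c}  B2 = {a, b, d}
Tree: B1–B2

Every bag has size at most 3, so the width is 3 − 1 = 2 and tw(G) ≤ 2. Conversely, {a, b, d} is a clique of size 3, and the vertices of any clique must share a bag in every tree decomposition; so some bag has ≥ 3 vertices and tw(G) ≥ 2. Hence tw(G) = 2 exactly.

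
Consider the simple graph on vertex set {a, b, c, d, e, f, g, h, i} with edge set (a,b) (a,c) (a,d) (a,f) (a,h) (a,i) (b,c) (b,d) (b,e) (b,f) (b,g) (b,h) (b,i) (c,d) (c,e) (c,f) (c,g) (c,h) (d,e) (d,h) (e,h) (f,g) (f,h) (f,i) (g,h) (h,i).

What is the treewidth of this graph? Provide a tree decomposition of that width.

Each bag holds 5 vertices, so the decomposition has width 4, which upper-bounds the treewidth. For the lower bound, the 5 vertices {b, c, d, e, h} are pairwise adjacent, and any tree decomposition puts a clique entirely inside one bag — forcing width ≥ 4. Hence tw(G) = 4 exactly.

Treewidth 4.
One optimal decomposition is:
Bags: B1 = {a, b, c, f, h}  B2 = {a, b, f, h, i}  B3 = {b, c, f, g, h}  B4 = {a, b, c, d, h}  B5 = {b, c, d, e, h}
Tree: B1–B2, B1–B3, B1–B4, B4–B5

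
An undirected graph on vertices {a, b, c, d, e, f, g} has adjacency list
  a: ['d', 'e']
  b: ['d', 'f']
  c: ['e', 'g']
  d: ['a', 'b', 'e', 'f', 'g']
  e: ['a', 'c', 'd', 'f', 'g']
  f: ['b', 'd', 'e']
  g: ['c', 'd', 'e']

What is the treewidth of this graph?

2

A width-2 tree decomposition is:
Bags: B1 = {d, e, f}  B2 = {a, d, e}  B3 = {d, e, g}  B4 = {c, e, g}  B5 = {b, d, f}
Tree: B1–B2, B1–B3, B3–B4, B1–B5
Each bag holds 3 vertices, so the decomposition has width 2, which upper-bounds the treewidth. For the lower bound, the 3 vertices {d, e, g} are pairwise adjacent, and any tree decomposition puts a clique entirely inside one bag — forcing width ≥ 2. Therefore the treewidth is 2.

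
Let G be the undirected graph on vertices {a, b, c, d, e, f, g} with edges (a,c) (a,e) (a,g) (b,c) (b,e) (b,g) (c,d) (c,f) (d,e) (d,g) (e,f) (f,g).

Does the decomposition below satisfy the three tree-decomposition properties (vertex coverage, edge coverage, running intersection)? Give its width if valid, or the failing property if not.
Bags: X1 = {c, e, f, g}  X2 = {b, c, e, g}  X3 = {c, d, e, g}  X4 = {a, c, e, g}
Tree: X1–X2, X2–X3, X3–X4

Every vertex of G appears in some bag (union = {a, b, c, d, e, f, g}); every edge is covered by a bag; and for each vertex v the set of bags containing v is connected in the bag tree. The decomposition is therefore valid. The largest bag has 4 vertices, so the width is 3.

Yes; width 3.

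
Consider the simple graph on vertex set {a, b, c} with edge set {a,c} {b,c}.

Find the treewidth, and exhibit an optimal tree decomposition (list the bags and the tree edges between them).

The largest bag has 2 vertices, giving width 1; this decomposition certifies tw(G) ≤ 1. G has an edge, so its treewidth is at least 1. Combining the bounds, tw(G) = 1.

Treewidth 1.
One such decomposition:
Bags: B1 = {b, c}  B2 = {a, c}
Tree: B1–B2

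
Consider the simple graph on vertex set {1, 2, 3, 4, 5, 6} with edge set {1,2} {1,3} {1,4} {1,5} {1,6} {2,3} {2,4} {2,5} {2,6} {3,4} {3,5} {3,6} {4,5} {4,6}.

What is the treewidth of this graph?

A width-4 tree decomposition is:
Bags: B1 = {1, 2, 3, 4, 5}  B2 = {1, 2, 3, 4, 6}
Tree: B1–B2
The largest bag has 5 vertices, giving width 4; this decomposition certifies tw(G) ≤ 4. For the lower bound, the 5 vertices {1, 2, 3, 4, 5} are pairwise adjacent, and any tree decomposition puts a clique entirely inside one bag — forcing width ≥ 4. Combining the bounds, tw(G) = 4.

4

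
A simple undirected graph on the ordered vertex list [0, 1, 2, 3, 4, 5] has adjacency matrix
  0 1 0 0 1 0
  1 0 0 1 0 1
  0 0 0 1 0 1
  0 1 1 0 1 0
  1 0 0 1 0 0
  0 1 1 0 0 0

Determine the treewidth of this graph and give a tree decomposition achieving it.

Treewidth 2.
One optimal decomposition is:
Bags: B1 = {1, 2, 5}  B2 = {1, 2, 3}  B3 = {0, 1, 3}  B4 = {0, 3, 4}
Tree: B1–B2, B2–B3, B3–B4

The largest bag has 3 vertices, giving width 2; this decomposition certifies tw(G) ≤ 2. Since 5–2–3–1–5 is a cycle in G, G is not acyclic. Forests are exactly the graphs of treewidth ≤ 1, so tw(G) ≥ 2. Therefore the treewidth is 2.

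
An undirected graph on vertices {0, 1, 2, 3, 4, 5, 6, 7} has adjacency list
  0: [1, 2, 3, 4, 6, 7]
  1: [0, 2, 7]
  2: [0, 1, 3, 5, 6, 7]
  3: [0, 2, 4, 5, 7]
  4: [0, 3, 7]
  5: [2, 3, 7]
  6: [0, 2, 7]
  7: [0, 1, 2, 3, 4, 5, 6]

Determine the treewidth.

3

A width-3 tree decomposition is:
Bags: B1 = {0, 2, 3, 7}  B2 = {2, 3, 5, 7}  B3 = {0, 3, 4, 7}  B4 = {0, 2, 6, 7}  B5 = {0, 1, 2, 7}
Tree: B1–B2, B1–B3, B1–B4, B4–B5
Every bag has size at most 4, so the width is 4 − 1 = 3 and tw(G) ≤ 3. On the other hand G contains the 4-clique {0, 1, 2, 7}. A clique must lie in a single bag of any decomposition, so no decomposition can have width below 3. Combining the bounds, tw(G) = 3.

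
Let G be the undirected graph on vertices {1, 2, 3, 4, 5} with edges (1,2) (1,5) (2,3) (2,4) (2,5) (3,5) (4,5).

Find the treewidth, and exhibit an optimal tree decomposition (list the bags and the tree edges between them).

Each bag holds 3 vertices, so the decomposition has width 2, which upper-bounds the treewidth. On the other hand G contains the 3-clique {1, 2, 5}. A clique must lie in a single bag of any decomposition, so no decomposition can have width below 2. Therefore the treewidth is 2.

Treewidth 2.
One optimal decomposition is:
Bags: B1 = {1, 2, 5}  B2 = {2, 3, 5}  B3 = {2, 4, 5}
Tree: B1–B2, B1–B3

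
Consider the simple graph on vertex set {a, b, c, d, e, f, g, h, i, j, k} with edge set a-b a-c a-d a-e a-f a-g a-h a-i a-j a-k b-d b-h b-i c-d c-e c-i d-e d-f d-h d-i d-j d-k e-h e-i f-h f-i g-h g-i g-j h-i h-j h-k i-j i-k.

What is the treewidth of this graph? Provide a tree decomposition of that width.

Treewidth 4.
One such decomposition:
Bags: B1 = {a, b, d, h, i}  B2 = {a, d, e, h, i}  B3 = {a, d, f, h, i}  B4 = {a, d, h, i, j}  B5 = {a, c, d, e, i}  B6 = {a, g, h, i, j}  B7 = {a, d, h, i, k}
Tree: B1–B2, B1–B3, B3–B4, B2–B5, B4–B6, B2–B7

Each bag holds 5 vertices, so the decomposition has width 4, which upper-bounds the treewidth. For the lower bound, the 5 vertices {a, d, f, h, i} are pairwise adjacent, and any tree decomposition puts a clique entirely inside one bag — forcing width ≥ 4. The upper and lower bounds meet at 4, so that is the treewidth.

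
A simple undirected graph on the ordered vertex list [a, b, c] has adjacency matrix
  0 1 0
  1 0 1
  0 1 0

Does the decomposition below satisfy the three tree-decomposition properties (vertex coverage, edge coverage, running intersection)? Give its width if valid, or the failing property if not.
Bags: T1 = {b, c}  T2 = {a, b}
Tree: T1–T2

Vertex coverage: the bags together contain {a, b, c}, the full vertex set. Edge coverage: each edge of G has both endpoints in at least one bag. Running intersection: for every vertex, the bags containing it form a connected subtree. All three properties hold, so this is a valid tree decomposition of width max|bag| − 1 = 1, and hence tw(G) ≤ 1.

Yes; width 1.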